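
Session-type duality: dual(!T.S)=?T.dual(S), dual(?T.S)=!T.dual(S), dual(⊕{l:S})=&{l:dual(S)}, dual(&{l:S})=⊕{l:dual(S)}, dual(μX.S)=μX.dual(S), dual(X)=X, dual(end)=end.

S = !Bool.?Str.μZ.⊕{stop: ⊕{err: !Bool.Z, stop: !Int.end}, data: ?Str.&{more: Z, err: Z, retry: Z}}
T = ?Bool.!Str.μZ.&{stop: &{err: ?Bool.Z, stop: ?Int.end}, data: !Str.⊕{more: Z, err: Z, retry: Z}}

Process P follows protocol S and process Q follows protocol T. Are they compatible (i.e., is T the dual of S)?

!Bool ‖ ?Bool  ✓
  ?Str ‖ !Str  ✓
    μZ ‖ μZ  ✓ (μ self-dual)
      ⊕{stop,data} ‖ &{stop,data}  ✓ same labels
        case stop:
          ⊕{err,stop} ‖ &{err,stop}  ✓ same labels
            case err:
              !Bool ‖ ?Bool  ✓
                Z ‖ Z  ✓
            case stop:
              !Int ‖ ?Int  ✓
                end ‖ end  ✓
        case data:
          ?Str ‖ !Str  ✓
            &{more,err,retry} ‖ ⊕{more,err,retry}  ✓ same labels
              case more:
                Z ‖ Z  ✓
              case err:
                Z ‖ Z  ✓
              case retry:
                Z ‖ Z  ✓

YES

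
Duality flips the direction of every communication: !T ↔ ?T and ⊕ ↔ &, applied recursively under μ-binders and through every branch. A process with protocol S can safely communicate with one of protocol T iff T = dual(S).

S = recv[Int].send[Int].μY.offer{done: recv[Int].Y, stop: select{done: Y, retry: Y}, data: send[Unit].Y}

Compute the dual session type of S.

send[Int].recv[Int].μY.select{done: send[Int].Y, stop: offer{done: Y, retry: Y}, data: recv[Unit].Y}

recv[Int] → send[Int]
  send[Int] → recv[Int]
    μY → μY  (rec unchanged)
      offer{done,stop,data} → select{done,stop,data}  (offer→select)
        [done]
          recv[Int] → send[Int]
            Y ↦ Y
        [stop]
          select{done,retry} → offer{done,retry}  (internal→external)
            [done]
              Y ↦ Y
            [retry]
              Y ↦ Y
        [data]
          send[Unit] → recv[Unit]
            Y ↦ Y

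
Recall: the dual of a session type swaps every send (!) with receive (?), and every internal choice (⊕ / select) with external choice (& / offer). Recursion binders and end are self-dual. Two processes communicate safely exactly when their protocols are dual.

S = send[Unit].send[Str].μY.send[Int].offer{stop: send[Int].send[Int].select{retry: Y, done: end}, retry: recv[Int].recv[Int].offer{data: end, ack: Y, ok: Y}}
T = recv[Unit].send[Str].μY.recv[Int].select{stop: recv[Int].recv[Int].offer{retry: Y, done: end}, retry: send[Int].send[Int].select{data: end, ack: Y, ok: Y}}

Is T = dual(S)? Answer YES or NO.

NO

send[Unit] ‖ recv[Unit]  ✓
  send[Str] ‖ send[Str]  ✗ same direction on both sides — not dual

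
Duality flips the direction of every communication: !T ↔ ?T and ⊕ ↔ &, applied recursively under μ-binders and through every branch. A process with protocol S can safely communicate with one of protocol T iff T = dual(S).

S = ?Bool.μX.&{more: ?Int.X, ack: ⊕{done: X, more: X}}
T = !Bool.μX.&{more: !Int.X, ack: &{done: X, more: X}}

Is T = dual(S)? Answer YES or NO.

NO

?Bool vs !Bool  ok
  μX vs μX  ok (rec unchanged)
    &{more,ack} vs &{more,ack}  ✗ choice polarity not flipped — not dual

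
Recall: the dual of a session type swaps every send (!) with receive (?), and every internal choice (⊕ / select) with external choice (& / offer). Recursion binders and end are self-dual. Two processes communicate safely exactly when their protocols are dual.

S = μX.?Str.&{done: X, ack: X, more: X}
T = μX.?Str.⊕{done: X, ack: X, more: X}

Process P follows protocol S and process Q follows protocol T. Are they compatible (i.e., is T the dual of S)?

μX vs μX  match (rec unchanged)
  ?Str vs ?Str  ✗ same direction on both sides — not dual

NO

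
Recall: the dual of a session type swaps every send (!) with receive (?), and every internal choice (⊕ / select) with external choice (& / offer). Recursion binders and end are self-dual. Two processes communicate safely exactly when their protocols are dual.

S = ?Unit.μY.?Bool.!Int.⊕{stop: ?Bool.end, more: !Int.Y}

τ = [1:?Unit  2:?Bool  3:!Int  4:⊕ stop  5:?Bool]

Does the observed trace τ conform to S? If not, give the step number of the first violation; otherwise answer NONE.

@1 ?Unit  ✓  state: μY.…
@2 ?Bool  ✓  state: !Int.⊕{stop: ?Bool.end, more: !Int.μY.…}
@3 !Int  ✓  state: ⊕{stop: ?Bool.end, more: !Int.μY.…}
@4 ⊕ stop  ✓  state: ?Bool.end
@5 ?Bool  ✓  state: end
τ conforms to S (length 5)

NONE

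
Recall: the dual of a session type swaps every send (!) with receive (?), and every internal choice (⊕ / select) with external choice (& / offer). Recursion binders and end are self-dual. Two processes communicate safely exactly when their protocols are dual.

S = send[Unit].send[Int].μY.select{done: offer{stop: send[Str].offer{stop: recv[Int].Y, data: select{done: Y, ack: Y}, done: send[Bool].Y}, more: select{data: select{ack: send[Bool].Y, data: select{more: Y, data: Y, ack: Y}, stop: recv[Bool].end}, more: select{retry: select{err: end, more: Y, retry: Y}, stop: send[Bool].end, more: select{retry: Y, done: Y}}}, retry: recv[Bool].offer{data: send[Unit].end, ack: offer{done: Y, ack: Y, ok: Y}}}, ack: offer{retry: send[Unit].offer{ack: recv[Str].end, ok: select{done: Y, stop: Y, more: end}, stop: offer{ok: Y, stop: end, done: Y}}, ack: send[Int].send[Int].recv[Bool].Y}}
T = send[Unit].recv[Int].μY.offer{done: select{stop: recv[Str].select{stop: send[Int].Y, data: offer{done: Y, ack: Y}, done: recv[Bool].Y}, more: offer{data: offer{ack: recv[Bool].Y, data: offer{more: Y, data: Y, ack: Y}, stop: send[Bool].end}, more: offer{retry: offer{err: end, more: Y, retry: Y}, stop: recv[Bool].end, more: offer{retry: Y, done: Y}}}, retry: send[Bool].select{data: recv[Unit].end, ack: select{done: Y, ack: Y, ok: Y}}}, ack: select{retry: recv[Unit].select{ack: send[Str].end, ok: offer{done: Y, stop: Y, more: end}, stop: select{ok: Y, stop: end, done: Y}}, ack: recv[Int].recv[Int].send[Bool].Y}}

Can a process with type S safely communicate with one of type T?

NO

send[Unit] vs send[Unit]  ✗ same direction on both sides — not dual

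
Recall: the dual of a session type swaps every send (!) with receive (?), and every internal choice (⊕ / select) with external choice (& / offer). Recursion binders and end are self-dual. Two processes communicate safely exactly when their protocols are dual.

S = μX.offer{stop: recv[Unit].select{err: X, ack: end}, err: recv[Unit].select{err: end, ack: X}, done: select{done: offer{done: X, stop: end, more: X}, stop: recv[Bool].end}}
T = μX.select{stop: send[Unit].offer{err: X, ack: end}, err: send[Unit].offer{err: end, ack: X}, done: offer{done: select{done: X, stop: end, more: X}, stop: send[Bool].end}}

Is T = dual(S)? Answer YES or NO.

YES

μX ‖ μX  ok (μ self-dual)
  offer{stop,err,done} ‖ select{stop,err,done}  ok labels match
    case stop:
      recv[Unit] ‖ send[Unit]  ok
        select{err,ack} ‖ offer{err,ack}  ok labels match
          case err:
            X ‖ X  ok
          case ack:
            end ‖ end  ok
    case err:
      recv[Unit] ‖ send[Unit]  ok
        select{err,ack} ‖ offer{err,ack}  ok labels match
          case err:
            end ‖ end  ok
          case ack:
            X ‖ X  ok
    case done:
      select{done,stop} ‖ offer{done,stop}  ok labels match
        case done:
          offer{done,stop,more} ‖ select{done,stop,more}  ok labels match
            case done:
              X ‖ X  ok
            case stop:
              end ‖ end  ok
            case more:
              X ‖ X  ok
        case stop:
          recv[Bool] ‖ send[Bool]  ok
            end ‖ end  ok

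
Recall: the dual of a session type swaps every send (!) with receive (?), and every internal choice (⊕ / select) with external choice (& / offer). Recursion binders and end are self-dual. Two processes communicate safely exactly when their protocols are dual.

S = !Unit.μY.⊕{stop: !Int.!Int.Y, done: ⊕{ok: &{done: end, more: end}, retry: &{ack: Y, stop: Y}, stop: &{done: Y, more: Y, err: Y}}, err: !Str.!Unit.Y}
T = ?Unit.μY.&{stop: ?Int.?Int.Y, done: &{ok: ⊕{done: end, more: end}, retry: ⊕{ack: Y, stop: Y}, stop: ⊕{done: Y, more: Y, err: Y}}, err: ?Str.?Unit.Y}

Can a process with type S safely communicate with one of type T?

YES

!Unit | ?Unit  ok
  μY | μY  ok (rec unchanged)
    ⊕{stop,done,err} | &{stop,done,err}  ok label sets agree
      [stop]
        !Int | ?Int  ok
          !Int | ?Int  ok
            Y | Y  ok
      [done]
        ⊕{ok,retry,stop} | &{ok,retry,stop}  ok label sets agree
          [ok]
            &{done,more} | ⊕{done,more}  ok label sets agree
              [done]
                end | end  ok
              [more]
                end | end  ok
          [retry]
            &{ack,stop} | ⊕{ack,stop}  ok label sets agree
              [ack]
                Y | Y  ok
              [stop]
                Y | Y  ok
          [stop]
            &{done,more,err} | ⊕{done,more,err}  ok label sets agree
              [done]
                Y | Y  ok
              [more]
                Y | Y  ok
              [err]
                Y | Y  ok
      [err]
        !Str | ?Str  ok
          !Unit | ?Unit  ok
            Y | Y  ok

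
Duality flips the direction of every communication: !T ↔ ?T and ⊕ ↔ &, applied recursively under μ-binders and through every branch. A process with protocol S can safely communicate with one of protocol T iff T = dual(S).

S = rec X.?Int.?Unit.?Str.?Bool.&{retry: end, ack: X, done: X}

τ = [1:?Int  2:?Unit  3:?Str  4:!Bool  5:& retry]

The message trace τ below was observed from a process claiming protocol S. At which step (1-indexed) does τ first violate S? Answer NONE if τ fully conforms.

4

@1 ?Int  match  now at ?Unit.?Str.?Bool.&{retry: end, ack: rec X.…, done: rec X.…}
@2 ?Unit  match  now at ?Str.?Bool.&{retry: end, ack: rec X.…, done: rec X.…}
@3 ?Str  match  now at ?Bool.&{retry: end, ack: rec X.…, done: rec X.…}
@4 got !Bool, protocol expects ?Bool  ✗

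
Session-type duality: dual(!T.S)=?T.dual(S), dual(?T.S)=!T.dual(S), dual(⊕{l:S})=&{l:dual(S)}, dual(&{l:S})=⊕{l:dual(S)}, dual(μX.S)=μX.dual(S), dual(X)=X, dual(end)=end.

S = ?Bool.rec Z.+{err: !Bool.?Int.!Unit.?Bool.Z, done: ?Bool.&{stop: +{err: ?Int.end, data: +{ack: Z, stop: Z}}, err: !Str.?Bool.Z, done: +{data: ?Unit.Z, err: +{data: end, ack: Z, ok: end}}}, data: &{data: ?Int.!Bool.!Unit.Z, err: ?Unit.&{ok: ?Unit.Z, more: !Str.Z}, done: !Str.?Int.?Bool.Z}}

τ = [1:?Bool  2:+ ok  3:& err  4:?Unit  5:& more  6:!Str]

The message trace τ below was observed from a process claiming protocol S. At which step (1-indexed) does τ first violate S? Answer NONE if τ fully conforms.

@1 ?Bool  ok  cont: rec Z.…
@2 got + ok, protocol expects + err or + done or + data  ✗

2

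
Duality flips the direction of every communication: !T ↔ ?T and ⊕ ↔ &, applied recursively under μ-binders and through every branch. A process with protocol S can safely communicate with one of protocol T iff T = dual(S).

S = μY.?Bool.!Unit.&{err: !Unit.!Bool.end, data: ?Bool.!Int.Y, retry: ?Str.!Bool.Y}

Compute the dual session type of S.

μY ↦ μY  (binder kept)
  ?Bool ↦ !Bool
    !Unit ↦ ?Unit
      &{err,data,retry} ↦ ⊕{err,data,retry}  (offer→select)
        case err:
          !Unit ↦ ?Unit
            !Bool ↦ ?Bool
              dual(end) = end
        case data:
          ?Bool ↦ !Bool
            !Int ↦ ?Int
              dual(Y) = Y
        case retry:
          ?Str ↦ !Str
            !Bool ↦ ?Bool
              dual(Y) = Y

μY.!Bool.?Unit.⊕{err: ?Unit.?Bool.end, data: !Bool.?Int.Y, retry: !Str.?Bool.Y}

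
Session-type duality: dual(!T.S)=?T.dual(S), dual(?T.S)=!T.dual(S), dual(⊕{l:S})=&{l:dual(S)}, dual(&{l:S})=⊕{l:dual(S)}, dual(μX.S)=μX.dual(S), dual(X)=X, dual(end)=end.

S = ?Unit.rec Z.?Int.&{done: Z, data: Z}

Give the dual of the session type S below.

?Unit = !Unit
  rec Z = rec Z  (rec unchanged)
    ?Int = !Int
      &{done,data} = +{done,data}  (offer→select)
        [done]
          Z ↦ Z
        [data]
          Z ↦ Z

!Unit.rec Z.!Int.+{done: Z, data: Z}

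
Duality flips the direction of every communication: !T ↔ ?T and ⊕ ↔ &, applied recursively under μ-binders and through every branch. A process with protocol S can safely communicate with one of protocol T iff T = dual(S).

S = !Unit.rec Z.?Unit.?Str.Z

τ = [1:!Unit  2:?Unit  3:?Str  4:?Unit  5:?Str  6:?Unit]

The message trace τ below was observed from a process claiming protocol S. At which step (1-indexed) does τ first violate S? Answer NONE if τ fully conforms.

NONE

step 1: !Unit  match  now at rec Z.…
step 2: ?Unit  match  now at ?Str.rec Z.…
step 3: ?Str  match  now at rec Z.…
step 4: ?Unit  match  now at ?Str.rec Z.…
step 5: ?Str  match  now at rec Z.…
step 6: ?Unit  match  now at ?Str.rec Z.…
all 6 steps conform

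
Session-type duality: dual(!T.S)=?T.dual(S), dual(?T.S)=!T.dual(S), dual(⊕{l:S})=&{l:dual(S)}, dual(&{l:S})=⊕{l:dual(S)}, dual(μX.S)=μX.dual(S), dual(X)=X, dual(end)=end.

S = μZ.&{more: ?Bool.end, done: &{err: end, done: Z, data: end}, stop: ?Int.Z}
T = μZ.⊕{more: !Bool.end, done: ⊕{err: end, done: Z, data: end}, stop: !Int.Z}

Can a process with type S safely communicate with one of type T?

YES

μZ vs μZ  match (rec unchanged)
  &{more,done,stop} vs ⊕{more,done,stop}  match label sets agree
    case more:
      ?Bool vs !Bool  match
        end vs end  match
    case done:
      &{err,done,data} vs ⊕{err,done,data}  match label sets agree
        case err:
          end vs end  match
        case done:
          Z vs Z  match
        case data:
          end vs end  match
    case stop:
      ?Int vs !Int  match
        Z vs Z  match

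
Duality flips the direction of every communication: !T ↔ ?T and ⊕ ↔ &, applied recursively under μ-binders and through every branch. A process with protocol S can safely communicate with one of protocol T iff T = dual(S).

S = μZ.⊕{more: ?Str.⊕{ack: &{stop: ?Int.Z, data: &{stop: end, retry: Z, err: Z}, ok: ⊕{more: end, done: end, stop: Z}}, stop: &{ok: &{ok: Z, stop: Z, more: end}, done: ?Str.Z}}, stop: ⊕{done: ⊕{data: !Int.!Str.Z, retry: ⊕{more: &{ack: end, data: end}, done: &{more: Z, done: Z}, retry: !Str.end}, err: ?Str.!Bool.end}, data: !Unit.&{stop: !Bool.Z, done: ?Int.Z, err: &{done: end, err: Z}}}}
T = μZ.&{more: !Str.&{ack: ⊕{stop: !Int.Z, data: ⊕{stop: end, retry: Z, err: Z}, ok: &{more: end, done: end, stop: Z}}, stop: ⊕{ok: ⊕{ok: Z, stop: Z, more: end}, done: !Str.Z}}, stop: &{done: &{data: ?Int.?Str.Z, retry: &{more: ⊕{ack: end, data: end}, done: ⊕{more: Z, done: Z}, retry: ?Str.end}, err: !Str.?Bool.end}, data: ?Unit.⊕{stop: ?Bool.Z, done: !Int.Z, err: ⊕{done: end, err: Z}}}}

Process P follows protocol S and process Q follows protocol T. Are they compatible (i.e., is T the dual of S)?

μZ ‖ μZ  match (μ self-dual)
  ⊕{more,stop} ‖ &{more,stop}  match label sets agree
    • more:
      ?Str ‖ !Str  match
        ⊕{ack,stop} ‖ &{ack,stop}  match label sets agree
          • ack:
            &{stop,data,ok} ‖ ⊕{stop,data,ok}  match label sets agree
              • stop:
                ?Int ‖ !Int  match
                  Z ‖ Z  match
              • data:
                &{stop,retry,err} ‖ ⊕{stop,retry,err}  match label sets agree
                  • stop:
                    end ‖ end  match
                  • retry:
                    Z ‖ Z  match
                  • err:
                    Z ‖ Z  match
              • ok:
                ⊕{more,done,stop} ‖ &{more,done,stop}  match label sets agree
                  • more:
                    end ‖ end  match
                  • done:
                    end ‖ end  match
                  • stop:
                    Z ‖ Z  match
          • stop:
            &{ok,done} ‖ ⊕{ok,done}  match label sets agree
              • ok:
                &{ok,stop,more} ‖ ⊕{ok,stop,more}  match label sets agree
                  • ok:
                    Z ‖ Z  match
                  • stop:
                    Z ‖ Z  match
                  • more:
                    end ‖ end  match
              • done:
                ?Str ‖ !Str  match
                  Z ‖ Z  match
    • stop:
      ⊕{done,data} ‖ &{done,data}  match label sets agree
        • done:
          ⊕{data,retry,err} ‖ &{data,retry,err}  match label sets agree
            • data:
              !Int ‖ ?Int  match
                !Str ‖ ?Str  match
                  Z ‖ Z  match
            • retry:
              ⊕{more,done,retry} ‖ &{more,done,retry}  match label sets agree
                • more:
                  &{ack,data} ‖ ⊕{ack,data}  match label sets agree
                    • ack:
                      end ‖ end  match
                    • data:
                      end ‖ end  match
                • done:
                  &{more,done} ‖ ⊕{more,done}  match label sets agree
                    • more:
                      Z ‖ Z  match
                    • done:
                      Z ‖ Z  match
                • retry:
                  !Str ‖ ?Str  match
                    end ‖ end  match
            • err:
              ?Str ‖ !Str  match
                !Bool ‖ ?Bool  match
                  end ‖ end  match
        • data:
          !Unit ‖ ?Unit  match
            &{stop,done,err} ‖ ⊕{stop,done,err}  match label sets agree
              • stop:
                !Bool ‖ ?Bool  match
                  Z ‖ Z  match
              • done:
                ?Int ‖ !Int  match
                  Z ‖ Z  match
              • err:
                &{done,err} ‖ ⊕{done,err}  match label sets agree
                  • done:
                    end ‖ end  match
                  • err:
                    Z ‖ Z  match

YES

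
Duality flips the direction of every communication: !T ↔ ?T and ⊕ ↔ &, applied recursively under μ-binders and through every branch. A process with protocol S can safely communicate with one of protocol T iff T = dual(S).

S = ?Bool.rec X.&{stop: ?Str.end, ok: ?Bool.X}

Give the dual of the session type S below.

!Bool.rec X.+{stop: !Str.end, ok: !Bool.X}

?Bool → !Bool
  rec X → rec X  (rec unchanged)
    &{stop,ok} → +{stop,ok}  (&→⊕)
      • stop:
        ?Str → !Str
          dual(end) = end
      • ok:
        ?Bool → !Bool
          dual(X) = X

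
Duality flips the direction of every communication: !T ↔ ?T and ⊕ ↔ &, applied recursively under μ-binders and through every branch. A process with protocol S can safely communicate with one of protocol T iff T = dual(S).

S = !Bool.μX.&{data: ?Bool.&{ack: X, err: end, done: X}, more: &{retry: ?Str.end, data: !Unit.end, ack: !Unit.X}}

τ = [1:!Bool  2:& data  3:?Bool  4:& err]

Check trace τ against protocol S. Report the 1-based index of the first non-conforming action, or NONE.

NONE

step 1: !Bool  ✓  state: μX.…
step 2: & data  ✓  state: ?Bool.&{ack: μX.…, err: end, done: μX.…}
step 3: ?Bool  ✓  state: &{ack: μX.…, err: end, done: μX.…}
step 4: & err  ✓  state: end
τ conforms to S (length 4)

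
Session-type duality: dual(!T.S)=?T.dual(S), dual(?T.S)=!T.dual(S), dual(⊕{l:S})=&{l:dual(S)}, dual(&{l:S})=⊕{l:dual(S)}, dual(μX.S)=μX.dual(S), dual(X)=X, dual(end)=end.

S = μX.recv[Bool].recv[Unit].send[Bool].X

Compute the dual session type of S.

μX = μX  (rec unchanged)
  recv[Bool] = send[Bool]
    recv[Unit] = send[Unit]
      send[Bool] = recv[Bool]
        dual(X) = X

μX.send[Bool].send[Unit].recv[Bool].X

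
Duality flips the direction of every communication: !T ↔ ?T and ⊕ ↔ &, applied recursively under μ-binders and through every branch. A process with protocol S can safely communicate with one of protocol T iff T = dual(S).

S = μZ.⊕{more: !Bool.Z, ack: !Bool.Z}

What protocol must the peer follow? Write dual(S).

μZ.&{more: ?Bool.Z, ack: ?Bool.Z}

μZ = μZ  (μ self-dual)
  ⊕{more,ack} = &{more,ack}  (internal→external)
    case more:
      !Bool = ?Bool
        dual(Z) = Z
    case ack:
      !Bool = ?Bool
        dual(Z) = Z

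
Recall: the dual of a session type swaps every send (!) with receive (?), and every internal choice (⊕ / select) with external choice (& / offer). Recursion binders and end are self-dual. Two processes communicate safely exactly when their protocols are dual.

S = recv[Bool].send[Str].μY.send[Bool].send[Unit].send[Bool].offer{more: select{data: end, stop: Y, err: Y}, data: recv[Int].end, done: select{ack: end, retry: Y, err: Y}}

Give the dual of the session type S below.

send[Bool].recv[Str].μY.recv[Bool].recv[Unit].recv[Bool].select{more: offer{data: end, stop: Y, err: Y}, data: send[Int].end, done: offer{ack: end, retry: Y, err: Y}}

recv[Bool] ↦ send[Bool]
  send[Str] ↦ recv[Str]
    μY ↦ μY  (μ self-dual)
      send[Bool] ↦ recv[Bool]
        send[Unit] ↦ recv[Unit]
          send[Bool] ↦ recv[Bool]
            offer{more,data,done} ↦ select{more,data,done}  (&→⊕)
              case more:
                select{data,stop,err} ↦ offer{data,stop,err}  (⊕→&)
                  case data:
                    end self-dual
                  case stop:
                    Y self-dual
                  case err:
                    Y self-dual
              case data:
                recv[Int] ↦ send[Int]
                  end self-dual
              case done:
                select{ack,retry,err} ↦ offer{ack,retry,err}  (⊕→&)
                  case ack:
                    end self-dual
                  case retry:
                    Y self-dual
                  case err:
                    Y self-dual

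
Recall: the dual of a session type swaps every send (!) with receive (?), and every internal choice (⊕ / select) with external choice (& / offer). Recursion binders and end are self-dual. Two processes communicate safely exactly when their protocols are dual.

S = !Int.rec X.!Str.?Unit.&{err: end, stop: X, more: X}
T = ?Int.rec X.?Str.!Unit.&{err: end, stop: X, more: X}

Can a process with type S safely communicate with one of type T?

NO

!Int | ?Int  ok
  rec X | rec X  ok (binder kept)
    !Str | ?Str  ok
      ?Unit | !Unit  ok
        &{err,stop,more} | &{err,stop,more}  ✗ choice polarity not flipped — not dual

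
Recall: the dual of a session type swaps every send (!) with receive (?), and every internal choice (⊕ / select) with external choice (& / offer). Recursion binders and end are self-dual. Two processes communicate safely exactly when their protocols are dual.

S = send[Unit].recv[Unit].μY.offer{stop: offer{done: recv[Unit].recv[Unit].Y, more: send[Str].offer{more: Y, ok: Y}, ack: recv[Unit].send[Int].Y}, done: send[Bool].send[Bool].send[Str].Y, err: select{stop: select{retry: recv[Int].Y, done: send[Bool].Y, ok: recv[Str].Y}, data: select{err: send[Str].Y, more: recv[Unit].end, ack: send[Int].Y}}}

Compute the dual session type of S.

send[Unit] → recv[Unit]
  recv[Unit] → send[Unit]
    μY → μY  (binder kept)
      offer{stop,done,err} → select{stop,done,err}  (&→⊕)
        [stop]
          offer{done,more,ack} → select{done,more,ack}  (&→⊕)
            [done]
              recv[Unit] → send[Unit]
                recv[Unit] → send[Unit]
                  Y self-dual
            [more]
              send[Str] → recv[Str]
                offer{more,ok} → select{more,ok}  (&→⊕)
                  [more]
                    Y self-dual
                  [ok]
                    Y self-dual
            [ack]
              recv[Unit] → send[Unit]
                send[Int] → recv[Int]
                  Y self-dual
        [done]
          send[Bool] → recv[Bool]
            send[Bool] → recv[Bool]
              send[Str] → recv[Str]
                Y self-dual
        [err]
          select{stop,data} → offer{stop,data}  (⊕→&)
            [stop]
              select{retry,done,ok} → offer{retry,done,ok}  (⊕→&)
                [retry]
                  recv[Int] → send[Int]
                    Y self-dual
                [done]
                  send[Bool] → recv[Bool]
                    Y self-dual
                [ok]
                  recv[Str] → send[Str]
                    Y self-dual
            [data]
              select{err,more,ack} → offer{err,more,ack}  (⊕→&)
                [err]
                  send[Str] → recv[Str]
                    Y self-dual
                [more]
                  recv[Unit] → send[Unit]
                    end self-dual
                [ack]
                  send[Int] → recv[Int]
                    Y self-dual

recv[Unit].send[Unit].μY.select{stop: select{done: send[Unit].send[Unit].Y, more: recv[Str].select{more: Y, ok: Y}, ack: send[Unit].recv[Int].Y}, done: recv[Bool].recv[Bool].recv[Str].Y, err: offer{stop: offer{retry: send[Int].Y, done: recv[Bool].Y, ok: send[Str].Y}, data: offer{err: recv[Str].Y, more: send[Unit].end, ack: recv[Int].Y}}}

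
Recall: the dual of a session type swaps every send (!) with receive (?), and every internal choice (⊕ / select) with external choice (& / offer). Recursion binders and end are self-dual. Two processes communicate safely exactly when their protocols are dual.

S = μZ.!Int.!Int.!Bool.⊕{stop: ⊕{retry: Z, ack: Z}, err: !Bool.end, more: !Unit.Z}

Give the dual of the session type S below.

μZ ↦ μZ  (rec unchanged)
  !Int ↦ ?Int
    !Int ↦ ?Int
      !Bool ↦ ?Bool
        ⊕{stop,err,more} ↦ &{stop,err,more}  (select→offer)
          • stop:
            ⊕{retry,ack} ↦ &{retry,ack}  (select→offer)
              • retry:
                dual(Z) = Z
              • ack:
                dual(Z) = Z
          • err:
            !Bool ↦ ?Bool
              dual(end) = end
          • more:
            !Unit ↦ ?Unit
              dual(Z) = Z

μZ.?Int.?Int.?Bool.&{stop: &{retry: Z, ack: Z}, err: ?Bool.end, more: ?Unit.Z}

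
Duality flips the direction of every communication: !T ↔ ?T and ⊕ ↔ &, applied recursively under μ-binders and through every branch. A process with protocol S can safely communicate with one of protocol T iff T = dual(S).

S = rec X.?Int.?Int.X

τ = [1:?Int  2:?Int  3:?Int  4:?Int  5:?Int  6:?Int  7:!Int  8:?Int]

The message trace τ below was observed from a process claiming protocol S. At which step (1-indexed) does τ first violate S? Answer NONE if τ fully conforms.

[1] ?Int  match  state: ?Int.rec X.…
[2] ?Int  match  state: rec X.…
[3] ?Int  match  state: ?Int.rec X.…
[4] ?Int  match  state: rec X.…
[5] ?Int  match  state: ?Int.rec X.…
[6] ?Int  match  state: rec X.…
[7] got !Int, protocol expects ?Int  ✗

7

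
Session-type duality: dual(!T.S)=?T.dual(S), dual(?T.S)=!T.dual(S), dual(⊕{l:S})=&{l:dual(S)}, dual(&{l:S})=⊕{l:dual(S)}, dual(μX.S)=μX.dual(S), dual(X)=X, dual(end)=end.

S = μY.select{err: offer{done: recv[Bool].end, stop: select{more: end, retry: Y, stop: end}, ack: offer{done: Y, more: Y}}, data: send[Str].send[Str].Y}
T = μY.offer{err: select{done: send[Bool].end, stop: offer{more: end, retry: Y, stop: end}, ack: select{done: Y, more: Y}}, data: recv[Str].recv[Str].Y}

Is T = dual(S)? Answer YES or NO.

YES

μY | μY  ✓ (rec unchanged)
  select{err,data} | offer{err,data}  ✓ same labels
    case err:
      offer{done,stop,ack} | select{done,stop,ack}  ✓ same labels
        case done:
          recv[Bool] | send[Bool]  ✓
            end | end  ✓
        case stop:
          select{more,retry,stop} | offer{more,retry,stop}  ✓ same labels
            case more:
              end | end  ✓
            case retry:
              Y | Y  ✓
            case stop:
              end | end  ✓
        case ack:
          offer{done,more} | select{done,more}  ✓ same labels
            case done:
              Y | Y  ✓
            case more:
              Y | Y  ✓
    case data:
      send[Str] | recv[Str]  ✓
        send[Str] | recv[Str]  ✓
          Y | Y  ✓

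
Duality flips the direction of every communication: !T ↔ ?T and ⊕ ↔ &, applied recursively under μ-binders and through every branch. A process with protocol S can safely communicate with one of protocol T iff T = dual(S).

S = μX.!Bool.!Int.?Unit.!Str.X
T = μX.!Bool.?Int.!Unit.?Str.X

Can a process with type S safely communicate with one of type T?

NO

μX vs μX  ✓ (rec unchanged)
  !Bool vs !Bool  ✗ same direction on both sides — not dual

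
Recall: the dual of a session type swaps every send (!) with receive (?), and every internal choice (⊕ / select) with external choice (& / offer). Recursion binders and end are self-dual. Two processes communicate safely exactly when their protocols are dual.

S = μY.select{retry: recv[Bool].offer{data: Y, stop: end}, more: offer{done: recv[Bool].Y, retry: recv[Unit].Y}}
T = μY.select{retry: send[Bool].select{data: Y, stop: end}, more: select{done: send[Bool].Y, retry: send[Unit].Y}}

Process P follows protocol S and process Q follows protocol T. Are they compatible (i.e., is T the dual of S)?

NO

μY | μY  ✓ (binder kept)
  select{retry,more} | select{retry,more}  ✗ choice polarity not flipped — not dual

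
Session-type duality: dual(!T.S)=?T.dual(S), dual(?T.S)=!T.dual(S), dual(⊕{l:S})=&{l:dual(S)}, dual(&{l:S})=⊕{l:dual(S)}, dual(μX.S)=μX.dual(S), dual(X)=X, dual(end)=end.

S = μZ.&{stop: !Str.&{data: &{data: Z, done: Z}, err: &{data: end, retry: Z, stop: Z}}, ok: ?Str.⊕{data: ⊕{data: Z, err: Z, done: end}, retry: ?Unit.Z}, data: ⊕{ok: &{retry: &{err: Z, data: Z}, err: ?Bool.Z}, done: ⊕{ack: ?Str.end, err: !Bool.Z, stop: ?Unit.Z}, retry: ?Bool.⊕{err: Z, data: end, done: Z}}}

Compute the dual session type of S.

μZ.⊕{stop: ?Str.⊕{data: ⊕{data: Z, done: Z}, err: ⊕{data: end, retry: Z, stop: Z}}, ok: !Str.&{data: &{data: Z, err: Z, done: end}, retry: !Unit.Z}, data: &{ok: ⊕{retry: ⊕{err: Z, data: Z}, err: !Bool.Z}, done: &{ack: !Str.end, err: ?Bool.Z, stop: !Unit.Z}, retry: !Bool.&{err: Z, data: end, done: Z}}}

μZ ↦ μZ  (rec unchanged)
  &{stop,ok,data} ↦ ⊕{stop,ok,data}  (&→⊕)
    • stop:
      !Str ↦ ?Str
        &{data,err} ↦ ⊕{data,err}  (&→⊕)
          • data:
            &{data,done} ↦ ⊕{data,done}  (&→⊕)
              • data:
                Z self-dual
              • done:
                Z self-dual
          • err:
            &{data,retry,stop} ↦ ⊕{data,retry,stop}  (&→⊕)
              • data:
                end self-dual
              • retry:
                Z self-dual
              • stop:
                Z self-dual
    • ok:
      ?Str ↦ !Str
        ⊕{data,retry} ↦ &{data,retry}  (internal→external)
          • data:
            ⊕{data,err,done} ↦ &{data,err,done}  (internal→external)
              • data:
                Z self-dual
              • err:
                Z self-dual
              • done:
                end self-dual
          • retry:
            ?Unit ↦ !Unit
              Z self-dual
    • data:
      ⊕{ok,done,retry} ↦ &{ok,done,retry}  (internal→external)
        • ok:
          &{retry,err} ↦ ⊕{retry,err}  (&→⊕)
            • retry:
              &{err,data} ↦ ⊕{err,data}  (&→⊕)
                • err:
                  Z self-dual
                • data:
                  Z self-dual
            • err:
              ?Bool ↦ !Bool
                Z self-dual
        • done:
          ⊕{ack,err,stop} ↦ &{ack,err,stop}  (internal→external)
            • ack:
              ?Str ↦ !Str
                end self-dual
            • err:
              !Bool ↦ ?Bool
                Z self-dual
            • stop:
              ?Unit ↦ !Unit
                Z self-dual
        • retry:
          ?Bool ↦ !Bool
            ⊕{err,data,done} ↦ &{err,data,done}  (internal→external)
              • err:
                Z self-dual
              • data:
                end self-dual
              • done:
                Z self-dual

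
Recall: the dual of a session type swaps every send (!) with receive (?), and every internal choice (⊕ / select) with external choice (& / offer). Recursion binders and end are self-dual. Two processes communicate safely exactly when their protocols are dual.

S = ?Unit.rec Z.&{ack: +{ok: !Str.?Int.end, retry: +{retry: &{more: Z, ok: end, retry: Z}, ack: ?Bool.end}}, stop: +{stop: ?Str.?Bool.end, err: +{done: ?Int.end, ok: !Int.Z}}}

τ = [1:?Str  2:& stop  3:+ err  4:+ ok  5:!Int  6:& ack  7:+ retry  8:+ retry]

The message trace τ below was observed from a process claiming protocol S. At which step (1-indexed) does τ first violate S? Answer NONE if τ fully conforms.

1

[1] got ?Str, protocol expects ?Unit  ✗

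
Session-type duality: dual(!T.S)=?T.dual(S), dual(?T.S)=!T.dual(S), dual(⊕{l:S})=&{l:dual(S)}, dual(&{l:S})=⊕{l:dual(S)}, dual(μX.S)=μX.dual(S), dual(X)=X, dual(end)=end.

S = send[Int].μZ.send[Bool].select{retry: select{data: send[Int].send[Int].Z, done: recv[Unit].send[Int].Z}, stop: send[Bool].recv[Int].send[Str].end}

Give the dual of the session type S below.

recv[Int].μZ.recv[Bool].offer{retry: offer{data: recv[Int].recv[Int].Z, done: send[Unit].recv[Int].Z}, stop: recv[Bool].send[Int].recv[Str].end}

send[Int] = recv[Int]
  μZ = μZ  (μ self-dual)
    send[Bool] = recv[Bool]
      select{retry,stop} = offer{retry,stop}  (select→offer)
        case retry:
          select{data,done} = offer{data,done}  (select→offer)
            case data:
              send[Int] = recv[Int]
                send[Int] = recv[Int]
                  Z ↦ Z
            case done:
              recv[Unit] = send[Unit]
                send[Int] = recv[Int]
                  Z ↦ Z
        case stop:
          send[Bool] = recv[Bool]
            recv[Int] = send[Int]
              send[Str] = recv[Str]
                end ↦ end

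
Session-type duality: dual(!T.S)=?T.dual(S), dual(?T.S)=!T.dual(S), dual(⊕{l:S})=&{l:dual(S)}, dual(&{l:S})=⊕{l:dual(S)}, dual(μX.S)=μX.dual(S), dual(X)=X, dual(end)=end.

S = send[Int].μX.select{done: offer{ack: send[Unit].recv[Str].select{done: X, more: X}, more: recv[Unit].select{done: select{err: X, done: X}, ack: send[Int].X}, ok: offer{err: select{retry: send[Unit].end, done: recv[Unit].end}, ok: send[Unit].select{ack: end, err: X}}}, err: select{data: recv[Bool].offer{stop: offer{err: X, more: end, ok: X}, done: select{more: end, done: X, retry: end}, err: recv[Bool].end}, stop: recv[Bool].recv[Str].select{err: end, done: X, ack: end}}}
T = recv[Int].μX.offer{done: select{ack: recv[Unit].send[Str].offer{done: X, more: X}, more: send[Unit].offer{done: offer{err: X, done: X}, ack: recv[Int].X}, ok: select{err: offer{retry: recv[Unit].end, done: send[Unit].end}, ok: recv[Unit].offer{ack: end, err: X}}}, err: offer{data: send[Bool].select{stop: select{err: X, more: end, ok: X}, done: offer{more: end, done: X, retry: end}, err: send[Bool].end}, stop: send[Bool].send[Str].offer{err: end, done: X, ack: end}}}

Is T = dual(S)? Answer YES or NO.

send[Int] ‖ recv[Int]  ✓
  μX ‖ μX  ✓ (rec unchanged)
    select{done,err} ‖ offer{done,err}  ✓ label sets agree
      [done]
        offer{ack,more,ok} ‖ select{ack,more,ok}  ✓ label sets agree
          [ack]
            send[Unit] ‖ recv[Unit]  ✓
              recv[Str] ‖ send[Str]  ✓
                select{done,more} ‖ offer{done,more}  ✓ label sets agree
                  [done]
                    X ‖ X  ✓
                  [more]
                    X ‖ X  ✓
          [more]
            recv[Unit] ‖ send[Unit]  ✓
              select{done,ack} ‖ offer{done,ack}  ✓ label sets agree
                [done]
                  select{err,done} ‖ offer{err,done}  ✓ label sets agree
                    [err]
                      X ‖ X  ✓
                    [done]
                      X ‖ X  ✓
                [ack]
                  send[Int] ‖ recv[Int]  ✓
                    X ‖ X  ✓
          [ok]
            offer{err,ok} ‖ select{err,ok}  ✓ label sets agree
              [err]
                select{retry,done} ‖ offer{retry,done}  ✓ label sets agree
                  [retry]
                    send[Unit] ‖ recv[Unit]  ✓
                      end ‖ end  ✓
                  [done]
                    recv[Unit] ‖ send[Unit]  ✓
                      end ‖ end  ✓
              [ok]
                send[Unit] ‖ recv[Unit]  ✓
                  select{ack,err} ‖ offer{ack,err}  ✓ label sets agree
                    [ack]
                      end ‖ end  ✓
                    [err]
                      X ‖ X  ✓
      [err]
        select{data,stop} ‖ offer{data,stop}  ✓ label sets agree
          [data]
            recv[Bool] ‖ send[Bool]  ✓
              offer{stop,done,err} ‖ select{stop,done,err}  ✓ label sets agree
                [stop]
                  offer{err,more,ok} ‖ select{err,more,ok}  ✓ label sets agree
                    [err]
                      X ‖ X  ✓
                    [more]
                      end ‖ end  ✓
                    [ok]
                      X ‖ X  ✓
                [done]
                  select{more,done,retry} ‖ offer{more,done,retry}  ✓ label sets agree
                    [more]
                      end ‖ end  ✓
                    [done]
                      X ‖ X  ✓
                    [retry]
                      end ‖ end  ✓
                [err]
                  recv[Bool] ‖ send[Bool]  ✓
                    end ‖ end  ✓
          [stop]
            recv[Bool] ‖ send[Bool]  ✓
              recv[Str] ‖ send[Str]  ✓
                select{err,done,ack} ‖ offer{err,done,ack}  ✓ label sets agree
                  [err]
                    end ‖ end  ✓
                  [done]
                    X ‖ X  ✓
                  [ack]
                    end ‖ end  ✓

YES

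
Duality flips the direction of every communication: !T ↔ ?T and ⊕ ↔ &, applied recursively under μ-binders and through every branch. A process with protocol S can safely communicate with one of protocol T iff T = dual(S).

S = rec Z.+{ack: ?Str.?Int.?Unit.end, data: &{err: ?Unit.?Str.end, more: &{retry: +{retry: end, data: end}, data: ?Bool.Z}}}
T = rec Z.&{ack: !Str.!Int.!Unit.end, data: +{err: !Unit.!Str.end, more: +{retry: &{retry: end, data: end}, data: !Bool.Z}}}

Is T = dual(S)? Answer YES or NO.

rec Z ‖ rec Z  ✓ (binder kept)
  +{ack,data} ‖ &{ack,data}  ✓ labels match
    [ack]
      ?Str ‖ !Str  ✓
        ?Int ‖ !Int  ✓
          ?Unit ‖ !Unit  ✓
            end ‖ end  ✓
    [data]
      &{err,more} ‖ +{err,more}  ✓ labels match
        [err]
          ?Unit ‖ !Unit  ✓
            ?Str ‖ !Str  ✓
              end ‖ end  ✓
        [more]
          &{retry,data} ‖ +{retry,data}  ✓ labels match
            [retry]
              +{retry,data} ‖ &{retry,data}  ✓ labels match
                [retry]
                  end ‖ end  ✓
                [data]
                  end ‖ end  ✓
            [data]
              ?Bool ‖ !Bool  ✓
                Z ‖ Z  ✓

YES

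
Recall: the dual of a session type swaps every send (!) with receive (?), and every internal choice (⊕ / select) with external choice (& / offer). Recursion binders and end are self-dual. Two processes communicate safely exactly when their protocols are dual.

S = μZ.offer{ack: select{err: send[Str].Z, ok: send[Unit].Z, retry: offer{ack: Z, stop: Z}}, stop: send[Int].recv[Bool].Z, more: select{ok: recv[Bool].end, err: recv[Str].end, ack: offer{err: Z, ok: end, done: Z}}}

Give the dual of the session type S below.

μZ.select{ack: offer{err: recv[Str].Z, ok: recv[Unit].Z, retry: select{ack: Z, stop: Z}}, stop: recv[Int].send[Bool].Z, more: offer{ok: send[Bool].end, err: send[Str].end, ack: select{err: Z, ok: end, done: Z}}}

μZ = μZ  (binder kept)
  offer{ack,stop,more} = select{ack,stop,more}  (&→⊕)
    • ack:
      select{err,ok,retry} = offer{err,ok,retry}  (select→offer)
        • err:
          send[Str] = recv[Str]
            Z ↦ Z
        • ok:
          send[Unit] = recv[Unit]
            Z ↦ Z
        • retry:
          offer{ack,stop} = select{ack,stop}  (&→⊕)
            • ack:
              Z ↦ Z
            • stop:
              Z ↦ Z
    • stop:
      send[Int] = recv[Int]
        recv[Bool] = send[Bool]
          Z ↦ Z
    • more:
      select{ok,err,ack} = offer{ok,err,ack}  (select→offer)
        • ok:
          recv[Bool] = send[Bool]
            end ↦ end
        • err:
          recv[Str] = send[Str]
            end ↦ end
        • ack:
          offer{err,ok,done} = select{err,ok,done}  (&→⊕)
            • err:
              Z ↦ Z
            • ok:
              end ↦ end
            • done:
              Z ↦ Z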